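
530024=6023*88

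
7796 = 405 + 7391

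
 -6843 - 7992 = -14835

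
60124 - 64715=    - 4591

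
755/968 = 755/968 = 0.78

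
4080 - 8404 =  - 4324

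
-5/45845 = -1/9169 = - 0.00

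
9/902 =9/902 = 0.01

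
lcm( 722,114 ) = 2166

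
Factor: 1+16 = 17^1 = 17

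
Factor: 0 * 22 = 0^1 = 0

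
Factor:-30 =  - 2^1 * 3^1*5^1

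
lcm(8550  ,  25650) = 25650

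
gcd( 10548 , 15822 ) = 5274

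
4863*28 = 136164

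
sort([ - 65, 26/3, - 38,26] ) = [ - 65, - 38,26/3  ,  26] 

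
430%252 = 178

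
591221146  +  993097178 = 1584318324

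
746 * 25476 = 19005096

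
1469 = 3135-1666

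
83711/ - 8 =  - 10464+1/8 = - 10463.88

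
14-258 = -244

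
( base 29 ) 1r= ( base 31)1P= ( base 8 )70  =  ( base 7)110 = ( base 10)56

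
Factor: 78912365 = 5^1 * 7^1*419^1*5381^1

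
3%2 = 1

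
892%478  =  414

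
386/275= 386/275 = 1.40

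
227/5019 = 227/5019 = 0.05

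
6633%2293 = 2047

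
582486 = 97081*6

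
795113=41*19393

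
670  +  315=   985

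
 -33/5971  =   - 1 + 5938/5971  =  -0.01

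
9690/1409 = 9690/1409  =  6.88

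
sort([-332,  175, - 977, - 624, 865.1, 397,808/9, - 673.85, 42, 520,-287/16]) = [ - 977, - 673.85 , - 624 , -332, - 287/16,42,  808/9 , 175, 397 , 520, 865.1]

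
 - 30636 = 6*( - 5106 )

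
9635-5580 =4055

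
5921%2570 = 781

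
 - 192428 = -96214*2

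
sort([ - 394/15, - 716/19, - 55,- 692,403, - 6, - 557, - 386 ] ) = [-692, - 557, - 386, - 55, - 716/19 , - 394/15,-6 , 403]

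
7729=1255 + 6474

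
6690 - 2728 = 3962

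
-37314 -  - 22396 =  - 14918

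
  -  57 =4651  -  4708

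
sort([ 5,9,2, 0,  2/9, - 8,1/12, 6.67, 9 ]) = [ - 8, 0,1/12,2/9,2,5, 6.67, 9, 9] 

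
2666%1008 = 650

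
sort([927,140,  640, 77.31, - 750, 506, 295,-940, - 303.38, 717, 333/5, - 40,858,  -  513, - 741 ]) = [ - 940,  -  750, - 741, - 513,  -  303.38, -40, 333/5,77.31, 140,295,506, 640 , 717,858 , 927 ]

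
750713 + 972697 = 1723410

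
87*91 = 7917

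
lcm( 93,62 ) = 186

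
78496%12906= 1060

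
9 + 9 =18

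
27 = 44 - 17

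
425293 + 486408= 911701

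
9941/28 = 355 + 1/28 = 355.04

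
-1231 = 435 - 1666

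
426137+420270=846407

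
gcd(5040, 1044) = 36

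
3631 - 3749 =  - 118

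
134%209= 134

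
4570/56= 81 + 17/28 = 81.61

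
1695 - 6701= -5006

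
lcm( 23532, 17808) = 658896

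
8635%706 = 163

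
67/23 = 67/23 = 2.91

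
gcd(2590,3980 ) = 10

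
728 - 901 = - 173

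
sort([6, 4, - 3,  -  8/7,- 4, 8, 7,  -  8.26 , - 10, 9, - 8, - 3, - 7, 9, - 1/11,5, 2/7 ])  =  [-10, - 8.26,  -  8 , - 7, - 4, - 3, - 3, - 8/7, - 1/11, 2/7, 4, 5, 6, 7, 8, 9,9] 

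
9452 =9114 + 338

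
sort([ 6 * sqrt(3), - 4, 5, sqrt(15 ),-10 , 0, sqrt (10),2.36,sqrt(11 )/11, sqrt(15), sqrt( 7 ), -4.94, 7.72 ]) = [-10,-4.94,- 4, 0, sqrt( 11 )/11, 2.36, sqrt( 7),sqrt(10 ) , sqrt( 15 ), sqrt( 15), 5,7.72,6 * sqrt( 3 )] 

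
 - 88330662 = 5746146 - 94076808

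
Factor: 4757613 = 3^1*7^1*226553^1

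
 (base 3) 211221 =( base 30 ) KJ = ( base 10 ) 619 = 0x26B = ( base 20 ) 1AJ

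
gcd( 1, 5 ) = 1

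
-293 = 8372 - 8665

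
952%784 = 168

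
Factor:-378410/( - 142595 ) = 2^1*19^(-2)*479^1 = 958/361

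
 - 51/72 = - 1 + 7/24 = - 0.71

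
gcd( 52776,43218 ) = 18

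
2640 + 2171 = 4811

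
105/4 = 26+1/4 = 26.25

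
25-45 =-20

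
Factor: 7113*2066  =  2^1*3^1 * 1033^1*2371^1 = 14695458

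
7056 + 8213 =15269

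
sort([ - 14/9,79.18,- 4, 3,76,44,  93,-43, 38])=[ - 43,  -  4, - 14/9, 3,38, 44,76,79.18,  93] 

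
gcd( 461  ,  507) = 1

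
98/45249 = 98/45249 = 0.00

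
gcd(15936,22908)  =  996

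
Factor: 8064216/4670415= 2^3*5^( - 1) * 31^1*3613^1*103787^( - 1 ) = 896024/518935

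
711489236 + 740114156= 1451603392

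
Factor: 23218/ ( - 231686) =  - 7^( - 1)*47^1*67^( - 1 ) = - 47/469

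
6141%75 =66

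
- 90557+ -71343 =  - 161900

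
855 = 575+280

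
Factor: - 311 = -311^1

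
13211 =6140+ 7071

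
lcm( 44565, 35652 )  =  178260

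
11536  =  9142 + 2394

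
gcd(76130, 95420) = 10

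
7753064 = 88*88103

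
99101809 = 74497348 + 24604461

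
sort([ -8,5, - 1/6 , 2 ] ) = [ - 8, - 1/6,2,5 ] 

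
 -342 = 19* ( - 18) 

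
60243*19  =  1144617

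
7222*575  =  4152650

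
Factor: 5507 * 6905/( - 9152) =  - 2^( - 6)* 5^1 * 11^( - 1)*13^(- 1)*1381^1*5507^1 = -  38025835/9152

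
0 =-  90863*0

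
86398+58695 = 145093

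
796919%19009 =17550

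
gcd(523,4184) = 523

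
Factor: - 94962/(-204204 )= 2^( - 1 )*7^1 * 11^( - 1 )*13^( - 1)*19^1 = 133/286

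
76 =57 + 19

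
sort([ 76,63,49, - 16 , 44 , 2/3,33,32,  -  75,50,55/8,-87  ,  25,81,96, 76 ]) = [-87,  -  75 , - 16,  2/3,55/8, 25,32, 33,44, 49,50,63,76,76,81, 96]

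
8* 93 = 744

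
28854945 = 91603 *315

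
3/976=3/976 = 0.00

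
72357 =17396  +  54961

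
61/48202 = 61/48202 = 0.00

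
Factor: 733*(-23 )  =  -23^1*733^1 = - 16859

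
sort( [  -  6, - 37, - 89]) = [  -  89, - 37, -6]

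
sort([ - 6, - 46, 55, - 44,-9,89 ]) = [ - 46, -44, - 9, - 6, 55  ,  89]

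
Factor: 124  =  2^2 * 31^1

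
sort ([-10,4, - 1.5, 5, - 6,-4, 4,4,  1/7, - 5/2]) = [ - 10, - 6, - 4, - 5/2, - 1.5,1/7, 4,4, 4, 5]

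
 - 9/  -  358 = 9/358=   0.03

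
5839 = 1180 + 4659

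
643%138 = 91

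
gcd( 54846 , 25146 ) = 198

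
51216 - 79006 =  -27790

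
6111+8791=14902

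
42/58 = 21/29 = 0.72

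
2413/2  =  1206 + 1/2 = 1206.50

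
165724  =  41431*4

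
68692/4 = 17173 = 17173.00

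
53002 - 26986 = 26016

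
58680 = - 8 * ( - 7335 ) 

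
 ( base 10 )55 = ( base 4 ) 313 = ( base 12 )47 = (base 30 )1P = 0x37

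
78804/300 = 262 + 17/25 = 262.68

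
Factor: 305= 5^1*61^1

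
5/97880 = 1/19576 = 0.00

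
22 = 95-73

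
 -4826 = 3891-8717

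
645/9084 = 215/3028 = 0.07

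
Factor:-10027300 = -2^2 * 5^2*197^1*509^1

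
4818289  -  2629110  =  2189179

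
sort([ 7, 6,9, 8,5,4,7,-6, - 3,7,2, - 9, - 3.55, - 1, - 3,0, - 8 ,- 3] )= [ - 9, - 8,-6,  -  3.55, - 3, -3, - 3,- 1, 0,2,4,5,6,7, 7,7,8, 9] 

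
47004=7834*6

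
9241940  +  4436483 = 13678423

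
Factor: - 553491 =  - 3^2 * 89^1 * 691^1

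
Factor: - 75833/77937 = - 3^(  -  1)*83^( - 1 )*313^(-1)*75833^1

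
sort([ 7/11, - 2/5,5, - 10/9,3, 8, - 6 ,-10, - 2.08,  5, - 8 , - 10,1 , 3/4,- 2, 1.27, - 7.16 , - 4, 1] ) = [ - 10, - 10 , - 8, - 7.16, - 6 , - 4 , - 2.08 , - 2, - 10/9, - 2/5,7/11,3/4,1 , 1, 1.27,3 , 5, 5 , 8]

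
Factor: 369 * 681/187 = 3^3 * 11^( - 1 )*17^ ( - 1)*41^1*227^1   =  251289/187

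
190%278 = 190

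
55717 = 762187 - 706470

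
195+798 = 993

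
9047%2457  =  1676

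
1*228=228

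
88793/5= 88793/5= 17758.60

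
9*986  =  8874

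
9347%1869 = 2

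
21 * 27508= 577668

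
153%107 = 46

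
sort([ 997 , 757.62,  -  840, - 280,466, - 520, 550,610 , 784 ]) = [ - 840 , - 520 ,-280, 466, 550,610, 757.62, 784,997]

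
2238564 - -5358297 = 7596861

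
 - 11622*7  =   - 81354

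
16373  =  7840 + 8533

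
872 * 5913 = 5156136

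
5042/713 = 7 + 51/713 = 7.07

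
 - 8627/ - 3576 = 2 + 1475/3576 = 2.41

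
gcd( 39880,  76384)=8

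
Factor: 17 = 17^1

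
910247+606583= 1516830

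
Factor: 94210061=11^1*8564551^1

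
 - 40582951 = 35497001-76079952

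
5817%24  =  9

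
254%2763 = 254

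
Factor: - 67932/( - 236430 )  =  2^1*3^1*5^( - 1 )*17^1*71^( - 1) = 102/355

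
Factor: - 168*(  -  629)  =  105672 = 2^3*3^1 * 7^1*17^1*37^1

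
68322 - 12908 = 55414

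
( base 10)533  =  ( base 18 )1bb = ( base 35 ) f8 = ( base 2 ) 1000010101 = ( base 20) 16D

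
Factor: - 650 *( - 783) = 508950 = 2^1 * 3^3*5^2*13^1*29^1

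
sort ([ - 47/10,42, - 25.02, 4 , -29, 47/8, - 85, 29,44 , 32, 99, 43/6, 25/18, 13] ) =[ - 85, - 29,- 25.02, - 47/10, 25/18, 4, 47/8  ,  43/6,13, 29, 32, 42,44, 99] 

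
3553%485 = 158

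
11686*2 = 23372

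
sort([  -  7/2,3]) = [ - 7/2, 3]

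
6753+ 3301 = 10054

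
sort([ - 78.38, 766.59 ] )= [-78.38,  766.59] 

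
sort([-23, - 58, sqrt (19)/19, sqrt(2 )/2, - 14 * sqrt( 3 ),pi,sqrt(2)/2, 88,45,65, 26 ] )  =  [ - 58, - 14*sqrt( 3 )  , - 23,sqrt( 19)/19, sqrt( 2)/2,sqrt( 2 ) /2,  pi, 26,45,65,88 ] 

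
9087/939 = 3029/313 = 9.68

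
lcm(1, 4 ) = 4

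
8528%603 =86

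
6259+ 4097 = 10356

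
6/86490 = 1/14415 = 0.00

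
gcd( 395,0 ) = 395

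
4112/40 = 514/5 = 102.80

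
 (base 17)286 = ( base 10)720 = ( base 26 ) 11I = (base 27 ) qi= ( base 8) 1320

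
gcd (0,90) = 90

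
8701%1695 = 226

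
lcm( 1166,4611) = 101442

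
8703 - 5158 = 3545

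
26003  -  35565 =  - 9562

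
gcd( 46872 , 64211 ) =7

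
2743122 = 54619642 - 51876520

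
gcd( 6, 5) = 1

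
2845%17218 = 2845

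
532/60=8 + 13/15 = 8.87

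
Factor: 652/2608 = 2^( - 2) = 1/4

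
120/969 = 40/323 = 0.12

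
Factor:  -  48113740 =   -  2^2*5^1*17^1*141511^1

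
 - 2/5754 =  - 1 + 2876/2877 = - 0.00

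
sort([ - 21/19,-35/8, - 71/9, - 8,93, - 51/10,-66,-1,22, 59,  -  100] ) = [-100,  -  66,-8,  -  71/9  ,-51/10,-35/8, - 21/19,-1,  22,59,  93]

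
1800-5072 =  - 3272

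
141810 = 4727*30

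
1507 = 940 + 567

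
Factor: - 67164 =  - 2^2*3^1*29^1 * 193^1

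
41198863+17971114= 59169977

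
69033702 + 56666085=125699787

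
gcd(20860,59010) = 70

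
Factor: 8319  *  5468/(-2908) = -3^1 * 47^1 * 59^1*727^( - 1)*1367^1 = - 11372073/727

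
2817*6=16902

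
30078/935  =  32 + 158/935   =  32.17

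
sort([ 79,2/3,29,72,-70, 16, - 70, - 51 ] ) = [ - 70, - 70, - 51,2/3, 16, 29, 72, 79 ] 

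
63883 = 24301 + 39582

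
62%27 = 8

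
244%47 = 9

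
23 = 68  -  45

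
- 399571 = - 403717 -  - 4146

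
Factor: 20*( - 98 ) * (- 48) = 2^7*3^1*5^1*7^2 = 94080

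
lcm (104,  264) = 3432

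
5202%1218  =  330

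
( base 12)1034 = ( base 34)1I0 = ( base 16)6E8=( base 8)3350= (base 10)1768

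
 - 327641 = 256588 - 584229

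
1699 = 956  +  743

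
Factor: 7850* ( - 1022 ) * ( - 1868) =14986403600 = 2^4*5^2 *7^1*73^1*157^1*467^1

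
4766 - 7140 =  - 2374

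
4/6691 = 4/6691 = 0.00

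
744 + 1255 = 1999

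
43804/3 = 43804/3 = 14601.33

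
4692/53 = 88 + 28/53 = 88.53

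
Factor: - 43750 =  - 2^1*5^5*7^1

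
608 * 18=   10944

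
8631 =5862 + 2769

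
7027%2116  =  679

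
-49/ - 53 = 49/53= 0.92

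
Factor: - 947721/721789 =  - 3^1*191^( - 1 )*3779^( - 1)*315907^1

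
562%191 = 180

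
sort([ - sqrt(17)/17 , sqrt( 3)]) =[-sqrt(17)/17,sqrt(3) ]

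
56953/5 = 11390 + 3/5  =  11390.60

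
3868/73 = 3868/73 = 52.99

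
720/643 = 1 + 77/643=1.12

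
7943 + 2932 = 10875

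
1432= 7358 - 5926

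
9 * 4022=36198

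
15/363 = 5/121 = 0.04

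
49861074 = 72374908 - 22513834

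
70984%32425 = 6134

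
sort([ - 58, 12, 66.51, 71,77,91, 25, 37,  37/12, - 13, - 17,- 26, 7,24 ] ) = [ - 58,-26,  -  17, - 13 , 37/12, 7,12, 24,25, 37, 66.51, 71, 77, 91 ] 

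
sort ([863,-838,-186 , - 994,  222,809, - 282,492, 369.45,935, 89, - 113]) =[-994, - 838, - 282,  -  186,-113, 89, 222, 369.45,  492,809, 863,935]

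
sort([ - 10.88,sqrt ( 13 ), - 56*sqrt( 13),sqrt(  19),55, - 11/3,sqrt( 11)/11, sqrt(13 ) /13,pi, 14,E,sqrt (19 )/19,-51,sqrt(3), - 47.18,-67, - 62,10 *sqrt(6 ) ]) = [ - 56*sqrt( 13 ), - 67, - 62, - 51, - 47.18,-10.88, - 11/3,sqrt( 19)/19, sqrt(13 )/13,sqrt ( 11)/11,sqrt(3 ) , E,pi,sqrt( 13), sqrt(19),14,10*sqrt (6 ),55 ] 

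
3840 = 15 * 256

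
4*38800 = 155200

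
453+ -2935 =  - 2482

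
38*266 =10108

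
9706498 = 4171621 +5534877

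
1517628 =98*15486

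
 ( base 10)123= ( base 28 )4B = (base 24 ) 53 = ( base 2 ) 1111011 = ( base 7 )234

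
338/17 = 19 + 15/17 = 19.88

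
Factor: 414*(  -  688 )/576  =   - 989/2 = - 2^( - 1)*23^1*43^1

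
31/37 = 31/37 = 0.84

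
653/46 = 14 + 9/46 = 14.20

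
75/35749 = 75/35749= 0.00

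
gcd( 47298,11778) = 6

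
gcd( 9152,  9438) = 286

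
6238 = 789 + 5449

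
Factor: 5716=2^2*1429^1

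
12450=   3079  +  9371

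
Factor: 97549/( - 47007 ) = -3^( -3)  *1741^(-1)*97549^1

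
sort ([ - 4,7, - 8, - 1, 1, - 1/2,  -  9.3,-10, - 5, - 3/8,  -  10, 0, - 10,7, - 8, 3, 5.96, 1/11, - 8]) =[ - 10, - 10, - 10,- 9.3, - 8, - 8, - 8, - 5, - 4, - 1,-1/2, - 3/8, 0,  1/11, 1, 3, 5.96, 7,7]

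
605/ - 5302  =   -1+427/482 = - 0.11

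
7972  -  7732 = 240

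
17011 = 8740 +8271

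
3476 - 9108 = - 5632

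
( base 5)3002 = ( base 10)377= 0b101111001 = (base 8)571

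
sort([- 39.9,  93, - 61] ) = [ - 61,  -  39.9,93] 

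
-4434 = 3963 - 8397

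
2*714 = 1428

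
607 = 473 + 134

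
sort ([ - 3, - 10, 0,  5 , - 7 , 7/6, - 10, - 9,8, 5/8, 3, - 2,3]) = [ - 10,  -  10, - 9, - 7,  -  3, - 2  ,  0, 5/8,7/6, 3, 3,5,8]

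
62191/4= 15547 + 3/4 = 15547.75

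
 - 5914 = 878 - 6792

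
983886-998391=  - 14505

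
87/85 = 87/85 = 1.02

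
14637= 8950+5687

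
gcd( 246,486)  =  6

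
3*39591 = 118773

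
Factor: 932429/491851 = 53^1*73^1*241^1*491851^( - 1) 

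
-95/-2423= 95/2423   =  0.04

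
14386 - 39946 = -25560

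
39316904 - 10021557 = 29295347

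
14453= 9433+5020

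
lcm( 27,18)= 54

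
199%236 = 199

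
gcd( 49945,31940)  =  5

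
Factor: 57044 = 2^2*13^1*1097^1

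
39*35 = 1365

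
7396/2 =3698 = 3698.00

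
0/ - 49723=0/1 = - 0.00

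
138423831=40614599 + 97809232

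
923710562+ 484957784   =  1408668346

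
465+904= 1369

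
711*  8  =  5688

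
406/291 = 1 + 115/291 = 1.40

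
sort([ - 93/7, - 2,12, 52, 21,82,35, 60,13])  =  [-93/7, - 2,12,13 , 21,35 , 52,60,82]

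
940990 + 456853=1397843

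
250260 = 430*582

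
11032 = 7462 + 3570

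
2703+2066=4769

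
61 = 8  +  53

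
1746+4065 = 5811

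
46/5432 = 23/2716= 0.01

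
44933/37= 1214 + 15/37 = 1214.41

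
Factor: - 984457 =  - 984457^1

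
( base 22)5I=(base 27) 4K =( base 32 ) 40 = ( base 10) 128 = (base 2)10000000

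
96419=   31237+65182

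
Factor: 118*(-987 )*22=-2^2*3^1*7^1*11^1 *47^1 * 59^1 =- 2562252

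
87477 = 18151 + 69326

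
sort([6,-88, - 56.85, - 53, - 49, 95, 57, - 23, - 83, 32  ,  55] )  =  [ - 88, - 83, - 56.85, - 53,-49, - 23,6, 32,55, 57,95 ] 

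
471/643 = 471/643 = 0.73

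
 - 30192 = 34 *( - 888)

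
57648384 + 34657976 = 92306360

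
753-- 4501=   5254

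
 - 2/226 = -1 + 112/113 = - 0.01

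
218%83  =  52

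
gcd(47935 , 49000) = 5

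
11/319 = 1/29=0.03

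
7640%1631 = 1116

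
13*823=10699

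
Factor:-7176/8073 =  - 2^3 * 3^( - 2 ) = -  8/9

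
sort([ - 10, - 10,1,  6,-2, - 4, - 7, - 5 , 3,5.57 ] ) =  [ - 10, - 10,-7, - 5,-4 , - 2, 1,3,  5.57,6]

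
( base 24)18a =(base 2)1100001010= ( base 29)qo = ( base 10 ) 778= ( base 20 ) 1II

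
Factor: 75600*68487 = 5177617200 = 2^4*  3^4 * 5^2 * 7^1 * 37^1*617^1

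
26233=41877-15644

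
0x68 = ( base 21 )4k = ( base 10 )104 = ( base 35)2Y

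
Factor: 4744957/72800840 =677851/10400120 =2^(-3)*5^( - 1)*59^1 *11489^1*260003^( - 1)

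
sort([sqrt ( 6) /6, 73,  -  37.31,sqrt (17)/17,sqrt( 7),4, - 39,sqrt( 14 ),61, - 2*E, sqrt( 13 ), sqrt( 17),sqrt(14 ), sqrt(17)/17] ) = [ - 39, - 37.31, - 2*E, sqrt( 17)/17,sqrt(17)/17 , sqrt (6)/6,sqrt (7),sqrt (13) , sqrt(14), sqrt( 14),4,  sqrt(17),61, 73] 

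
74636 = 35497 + 39139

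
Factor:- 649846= - 2^1*73^1 * 4451^1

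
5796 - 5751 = 45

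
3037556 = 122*24898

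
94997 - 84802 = 10195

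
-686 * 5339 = - 3662554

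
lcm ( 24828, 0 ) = 0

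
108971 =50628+58343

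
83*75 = 6225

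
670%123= 55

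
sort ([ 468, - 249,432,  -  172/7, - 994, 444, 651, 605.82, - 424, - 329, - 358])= [ - 994 , -424, - 358, - 329, - 249, - 172/7, 432,444, 468,605.82,  651 ] 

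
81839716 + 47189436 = 129029152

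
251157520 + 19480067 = 270637587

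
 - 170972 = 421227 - 592199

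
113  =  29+84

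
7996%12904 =7996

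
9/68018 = 9/68018  =  0.00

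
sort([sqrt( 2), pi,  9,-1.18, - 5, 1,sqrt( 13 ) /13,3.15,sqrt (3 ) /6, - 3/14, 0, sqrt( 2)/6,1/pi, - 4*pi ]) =[ - 4*pi ,  -  5, - 1.18, - 3/14, 0,sqrt( 2 )/6,sqrt ( 13 ) /13,sqrt( 3 ) /6, 1/pi,  1,sqrt ( 2),pi, 3.15,9]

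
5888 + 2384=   8272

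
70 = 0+70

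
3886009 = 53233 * 73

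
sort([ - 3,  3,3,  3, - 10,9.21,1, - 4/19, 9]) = [-10, - 3, - 4/19, 1 , 3, 3,3,9, 9.21 ]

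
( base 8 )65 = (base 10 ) 53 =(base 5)203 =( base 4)311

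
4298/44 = 97 + 15/22= 97.68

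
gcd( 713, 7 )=1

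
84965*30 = 2548950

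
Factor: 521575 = 5^2*31^1*673^1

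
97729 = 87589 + 10140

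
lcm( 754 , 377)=754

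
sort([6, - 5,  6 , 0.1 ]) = [  -  5, 0.1, 6,6]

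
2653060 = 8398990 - 5745930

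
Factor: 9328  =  2^4 * 11^1*53^1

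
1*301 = 301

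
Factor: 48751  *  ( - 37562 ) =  - 1831185062 = - 2^1*7^1*2683^1*48751^1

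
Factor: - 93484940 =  - 2^2*5^1*19^1*37^1 * 61^1*109^1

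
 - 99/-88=1  +  1/8 = 1.12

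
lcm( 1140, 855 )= 3420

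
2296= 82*28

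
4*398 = 1592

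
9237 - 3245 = 5992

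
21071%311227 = 21071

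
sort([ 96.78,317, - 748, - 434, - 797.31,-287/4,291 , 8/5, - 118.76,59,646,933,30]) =[  -  797.31, - 748, - 434, - 118.76 , - 287/4,8/5,30,59,96.78, 291,317, 646,933] 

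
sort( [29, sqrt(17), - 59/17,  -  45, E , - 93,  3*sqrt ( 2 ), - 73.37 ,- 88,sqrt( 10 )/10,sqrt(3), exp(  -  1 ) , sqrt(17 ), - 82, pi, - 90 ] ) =[-93,-90 , - 88, - 82, - 73.37, - 45, - 59/17, sqrt( 10)/10, exp ( - 1 ), sqrt( 3), E , pi,sqrt(17) , sqrt(17 ), 3* sqrt( 2),29 ]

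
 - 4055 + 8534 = 4479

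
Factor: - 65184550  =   - 2^1*5^2*263^1* 4957^1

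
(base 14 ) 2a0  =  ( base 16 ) 214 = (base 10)532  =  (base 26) kc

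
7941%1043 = 640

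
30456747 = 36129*843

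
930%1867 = 930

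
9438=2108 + 7330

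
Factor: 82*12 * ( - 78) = -2^4*3^2*13^1 * 41^1= - 76752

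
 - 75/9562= - 1  +  9487/9562=-0.01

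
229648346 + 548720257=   778368603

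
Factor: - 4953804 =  - 2^2*3^1*53^1*7789^1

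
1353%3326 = 1353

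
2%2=0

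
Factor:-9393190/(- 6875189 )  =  2^1*5^1*  37^1*53^1*479^1*6875189^( - 1) 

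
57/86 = 57/86 = 0.66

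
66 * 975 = 64350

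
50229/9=5581 =5581.00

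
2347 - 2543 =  - 196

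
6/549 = 2/183 = 0.01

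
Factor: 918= 2^1*3^3* 17^1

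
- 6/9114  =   - 1/1519 =-0.00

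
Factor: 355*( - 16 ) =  - 5680 = -2^4*5^1*71^1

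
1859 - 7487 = -5628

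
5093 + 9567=14660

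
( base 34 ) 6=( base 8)6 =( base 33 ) 6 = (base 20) 6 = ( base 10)6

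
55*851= 46805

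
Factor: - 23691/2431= - 3^1*11^(-1)*13^(  -  1 )*17^( - 1) * 53^1*149^1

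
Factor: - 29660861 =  - 389^1*76249^1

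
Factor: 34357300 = 2^2 * 5^2*31^1 * 11083^1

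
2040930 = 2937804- 896874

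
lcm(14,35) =70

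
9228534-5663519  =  3565015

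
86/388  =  43/194  =  0.22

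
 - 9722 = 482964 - 492686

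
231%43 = 16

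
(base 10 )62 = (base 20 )32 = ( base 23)2G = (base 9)68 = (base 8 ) 76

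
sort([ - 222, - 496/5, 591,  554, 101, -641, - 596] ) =[ - 641, - 596, - 222, - 496/5,  101 , 554, 591]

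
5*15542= 77710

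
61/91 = 61/91= 0.67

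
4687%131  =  102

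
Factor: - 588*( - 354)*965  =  200866680= 2^3*3^2*5^1*7^2*59^1*193^1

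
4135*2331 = 9638685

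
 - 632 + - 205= - 837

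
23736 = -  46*( - 516) 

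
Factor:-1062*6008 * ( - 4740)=30243551040 = 2^6*3^3 * 5^1 * 59^1*79^1 * 751^1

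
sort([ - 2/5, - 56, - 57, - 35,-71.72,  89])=[  -  71.72, - 57,  -  56, - 35, - 2/5,89] 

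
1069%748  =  321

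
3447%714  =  591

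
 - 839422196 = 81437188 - 920859384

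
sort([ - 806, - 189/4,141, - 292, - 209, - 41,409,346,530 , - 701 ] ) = [ - 806, - 701, - 292, -209, - 189/4, - 41,141, 346,409 , 530]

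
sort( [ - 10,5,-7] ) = [ - 10, - 7, 5 ] 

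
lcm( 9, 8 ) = 72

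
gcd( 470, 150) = 10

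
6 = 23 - 17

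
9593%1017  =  440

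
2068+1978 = 4046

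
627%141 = 63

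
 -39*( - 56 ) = 2184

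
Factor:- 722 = - 2^1*19^2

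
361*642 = 231762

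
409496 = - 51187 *( - 8)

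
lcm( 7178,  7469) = 552706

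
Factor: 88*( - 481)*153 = -6476184 = -  2^3*3^2 * 11^1*13^1*17^1* 37^1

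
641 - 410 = 231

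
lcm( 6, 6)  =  6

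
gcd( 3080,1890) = 70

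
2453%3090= 2453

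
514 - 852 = -338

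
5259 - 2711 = 2548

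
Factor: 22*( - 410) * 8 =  - 2^5*5^1*11^1*41^1 = - 72160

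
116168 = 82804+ 33364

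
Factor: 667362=2^1 * 3^1*111227^1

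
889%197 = 101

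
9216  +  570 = 9786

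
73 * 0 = 0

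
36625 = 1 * 36625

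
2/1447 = 2/1447  =  0.00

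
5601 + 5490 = 11091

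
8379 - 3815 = 4564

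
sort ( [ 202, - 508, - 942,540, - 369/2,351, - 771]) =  [ - 942,-771, - 508,- 369/2,202, 351,540]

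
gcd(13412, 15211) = 7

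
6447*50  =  322350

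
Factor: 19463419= 17^1*1144907^1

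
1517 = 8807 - 7290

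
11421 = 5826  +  5595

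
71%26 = 19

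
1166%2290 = 1166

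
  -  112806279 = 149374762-262181041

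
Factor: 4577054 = 2^1*2288527^1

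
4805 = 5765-960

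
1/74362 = 1/74362 = 0.00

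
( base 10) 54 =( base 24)26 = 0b110110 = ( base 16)36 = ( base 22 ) 2A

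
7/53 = 7/53 = 0.13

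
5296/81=65 + 31/81 =65.38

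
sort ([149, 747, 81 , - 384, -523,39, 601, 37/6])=[-523 , - 384,37/6, 39, 81,149,601 , 747 ]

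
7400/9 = 7400/9 = 822.22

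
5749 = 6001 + -252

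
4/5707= 4/5707  =  0.00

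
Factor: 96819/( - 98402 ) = - 2^ ( - 1) * 3^1 * 59^1*547^1* 49201^ ( - 1 ) 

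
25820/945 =27+61/189  =  27.32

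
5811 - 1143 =4668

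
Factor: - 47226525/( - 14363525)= 1889061/574541 = 3^1*11^(-1) * 19^( - 1 )*2749^ ( - 1)*629687^1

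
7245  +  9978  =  17223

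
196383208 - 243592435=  - 47209227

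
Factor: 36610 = 2^1*5^1*7^1*523^1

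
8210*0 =0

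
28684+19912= 48596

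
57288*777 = 44512776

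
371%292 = 79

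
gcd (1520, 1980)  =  20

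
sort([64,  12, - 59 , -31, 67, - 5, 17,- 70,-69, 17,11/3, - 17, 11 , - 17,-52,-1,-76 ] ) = [- 76,-70, - 69, -59, - 52,  -  31,  -  17, - 17, - 5,-1, 11/3, 11, 12, 17,17, 64, 67]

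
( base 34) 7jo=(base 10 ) 8762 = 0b10001000111010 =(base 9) 13015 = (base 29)AC4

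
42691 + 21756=64447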